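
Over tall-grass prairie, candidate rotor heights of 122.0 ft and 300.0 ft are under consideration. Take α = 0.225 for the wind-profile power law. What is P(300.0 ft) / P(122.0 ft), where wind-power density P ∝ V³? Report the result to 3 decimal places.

Speed ratio: V_B/V_A = (z_B/z_A)^α = (300.0/122.0)^0.225 = (2.4590)^0.225 = 1.22439
Power-density ratio: P_B/P_A = (V_B/V_A)³ = (1.22439)³ = 1.83554

1.836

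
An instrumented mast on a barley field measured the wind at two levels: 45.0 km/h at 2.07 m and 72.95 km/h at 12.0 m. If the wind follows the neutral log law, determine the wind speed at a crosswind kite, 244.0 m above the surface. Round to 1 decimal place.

Log law: V ∝ ln(z/z₀). From the pair, with r = V₁/V₂ = 0.61686,
ln z₀ = (ln z₁ − r·ln z₂)/(1 − r) = (0.7275 − 0.61686×2.4849)/0.38314 = -2.1018 → z₀ = 0.1222 m
V₃ = V₁ · ln(z₃/z₀)/ln(z₁/z₀) = 45.0 × 7.5990/2.8294 = 120.8587 km/h

120.9 km/h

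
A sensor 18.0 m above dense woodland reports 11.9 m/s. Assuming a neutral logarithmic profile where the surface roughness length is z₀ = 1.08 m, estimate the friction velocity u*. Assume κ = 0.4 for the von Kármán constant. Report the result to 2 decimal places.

Log law: V(z) = (u*/κ) · ln(z/z₀) ⇒ u* = κ · V / ln(z/z₀)
u* = 0.4 × 11.9 / ln(18.0/1.08) = 0.4 × 11.9 / 2.8134
   = 4.7600 / 2.8134 = 1.6919 m/s

u* ≈ 1.69 m/s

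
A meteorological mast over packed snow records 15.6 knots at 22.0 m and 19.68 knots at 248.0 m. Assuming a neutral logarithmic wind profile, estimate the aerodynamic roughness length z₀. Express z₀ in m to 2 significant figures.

z₀ ≈ 0.0021 m

Log law: V(z) ∝ ln(z/z₀). With r = V₁/V₂ = 15.6/19.68 = 0.79268,
r · ln(z₂/z₀) = ln(z₁/z₀) ⇒ ln z₀ = (ln z₁ − r·ln z₂)/(1 − r)
ln z₀ = (3.09104 − 0.79268×5.51343) / 0.20732 = -6.1710
z₀ = exp(-6.1710) = 0.002089 m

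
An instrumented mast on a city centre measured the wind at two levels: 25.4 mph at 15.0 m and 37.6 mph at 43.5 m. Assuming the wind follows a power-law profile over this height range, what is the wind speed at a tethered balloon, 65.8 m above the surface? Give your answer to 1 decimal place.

43.8 mph

First find α: α = ln(V₂/V₁)/ln(z₂/z₁) = ln(37.6/25.4)/ln(43.5/15.0) = 0.39225/1.06471 = 0.3684
Extrapolate from 43.5 m to 65.8 m: V₃ = 37.6 × (65.8/43.5)^0.3684 = 37.6 × 1.1647 = 43.7931 mph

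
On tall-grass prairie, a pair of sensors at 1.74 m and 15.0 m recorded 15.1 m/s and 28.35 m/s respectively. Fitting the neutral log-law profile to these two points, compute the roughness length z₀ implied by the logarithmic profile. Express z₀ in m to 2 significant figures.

z₀ ≈ 0.15 m

Log law: V(z) ∝ ln(z/z₀). With r = V₁/V₂ = 15.1/28.35 = 0.53263,
r · ln(z₂/z₀) = ln(z₁/z₀) ⇒ ln z₀ = (ln z₁ − r·ln z₂)/(1 − r)
ln z₀ = (0.55389 − 0.53263×2.70805) / 0.46737 = -1.9011
z₀ = exp(-1.9011) = 0.1494 m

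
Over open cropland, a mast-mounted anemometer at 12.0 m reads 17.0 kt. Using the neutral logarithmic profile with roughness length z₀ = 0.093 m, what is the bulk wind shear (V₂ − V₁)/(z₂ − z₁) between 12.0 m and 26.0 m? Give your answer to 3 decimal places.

0.193 kt/m

Log law: V₂ = V₁ · ln(z₂/z₀)/ln(z₁/z₀) = 17.0 × 5.6333/4.8601 = 19.7045 kt
ΔV/Δz = (19.7045 − 17.0)/(26.0 − 12.0) = 2.7045/14.0000 = 0.19318 kt/m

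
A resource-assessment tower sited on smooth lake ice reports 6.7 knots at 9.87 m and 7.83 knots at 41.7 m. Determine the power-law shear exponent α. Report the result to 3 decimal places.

Power law: V₂/V₁ = (z₂/z₁)^α ⇒ α = ln(V₂/V₁) / ln(z₂/z₁)
α = ln(7.83/6.7) / ln(41.7/9.87) = ln(1.1687) / ln(4.2249)
  = 0.15585 / 1.44100 = 0.10816

α ≈ 0.108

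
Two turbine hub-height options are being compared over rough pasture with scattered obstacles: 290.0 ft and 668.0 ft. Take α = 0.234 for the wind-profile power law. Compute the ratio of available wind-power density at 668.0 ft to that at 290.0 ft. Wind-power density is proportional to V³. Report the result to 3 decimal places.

Speed ratio: V_B/V_A = (z_B/z_A)^α = (668.0/290.0)^0.234 = (2.3034)^0.234 = 1.21562
Power-density ratio: P_B/P_A = (V_B/V_A)³ = (1.21562)³ = 1.79634

1.796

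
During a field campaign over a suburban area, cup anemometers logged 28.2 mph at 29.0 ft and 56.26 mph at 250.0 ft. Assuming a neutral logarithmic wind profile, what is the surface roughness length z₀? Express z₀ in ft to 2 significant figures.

Log law: V(z) ∝ ln(z/z₀). With r = V₁/V₂ = 28.2/56.26 = 0.50124,
r · ln(z₂/z₀) = ln(z₁/z₀) ⇒ ln z₀ = (ln z₁ − r·ln z₂)/(1 − r)
ln z₀ = (3.36730 − 0.50124×5.52146) / 0.49876 = 1.2024
z₀ = exp(1.2024) = 3.328 ft

z₀ ≈ 3.3 ft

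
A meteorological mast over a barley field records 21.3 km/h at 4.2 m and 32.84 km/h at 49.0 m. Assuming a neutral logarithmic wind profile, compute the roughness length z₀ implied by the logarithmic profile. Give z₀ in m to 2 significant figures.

z₀ ≈ 0.045 m

Log law: V(z) ∝ ln(z/z₀). With r = V₁/V₂ = 21.3/32.84 = 0.64860,
r · ln(z₂/z₀) = ln(z₁/z₀) ⇒ ln z₀ = (ln z₁ − r·ln z₂)/(1 − r)
ln z₀ = (1.43508 − 0.64860×3.89182) / 0.35140 = -3.0994
z₀ = exp(-3.0994) = 0.04507 m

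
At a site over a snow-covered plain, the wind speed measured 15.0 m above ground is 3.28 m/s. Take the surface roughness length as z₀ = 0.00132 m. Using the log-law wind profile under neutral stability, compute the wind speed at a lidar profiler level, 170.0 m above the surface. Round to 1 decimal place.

4.1 m/s

Log law: V(z) ∝ ln(z/z₀), so V₂/V₁ = ln(z₂/z₀) / ln(z₁/z₀).
ln(170.0/0.00132) = 11.7659, ln(15.0/0.00132) = 9.3382
V₂ = 3.28 × 11.7659/9.3382 = 3.28 × 1.2600 = 4.1327 m/s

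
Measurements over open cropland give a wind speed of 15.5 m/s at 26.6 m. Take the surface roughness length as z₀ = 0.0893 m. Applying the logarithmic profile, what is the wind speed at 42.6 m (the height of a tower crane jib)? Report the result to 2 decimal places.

16.78 m/s

Log law: V(z) ∝ ln(z/z₀), so V₂/V₁ = ln(z₂/z₀) / ln(z₁/z₀).
ln(42.6/0.0893) = 6.1676, ln(26.6/0.0893) = 5.6967
V₂ = 15.5 × 6.1676/5.6967 = 15.5 × 1.0827 = 16.7814 m/s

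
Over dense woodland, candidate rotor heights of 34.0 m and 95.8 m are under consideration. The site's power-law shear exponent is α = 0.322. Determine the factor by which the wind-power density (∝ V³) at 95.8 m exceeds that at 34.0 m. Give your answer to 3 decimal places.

Speed ratio: V_B/V_A = (z_B/z_A)^α = (95.8/34.0)^0.322 = (2.8176)^0.322 = 1.39593
Power-density ratio: P_B/P_A = (V_B/V_A)³ = (1.39593)³ = 2.72013

2.720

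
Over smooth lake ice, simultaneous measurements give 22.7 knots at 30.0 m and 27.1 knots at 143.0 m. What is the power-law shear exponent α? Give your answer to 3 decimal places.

α ≈ 0.113

Power law: V₂/V₁ = (z₂/z₁)^α ⇒ α = ln(V₂/V₁) / ln(z₂/z₁)
α = ln(27.1/22.7) / ln(143.0/30.0) = ln(1.1938) / ln(4.7667)
  = 0.17717 / 1.56165 = 0.11345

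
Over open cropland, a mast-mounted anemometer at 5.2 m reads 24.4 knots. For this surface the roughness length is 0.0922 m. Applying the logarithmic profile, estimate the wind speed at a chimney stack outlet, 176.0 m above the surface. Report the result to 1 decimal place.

Log law: V(z) ∝ ln(z/z₀), so V₂/V₁ = ln(z₂/z₀) / ln(z₁/z₀).
ln(176.0/0.0922) = 7.5543, ln(5.2/0.0922) = 4.0325
V₂ = 24.4 × 7.5543/4.0325 = 24.4 × 1.8734 = 45.7102 knots

45.7 knots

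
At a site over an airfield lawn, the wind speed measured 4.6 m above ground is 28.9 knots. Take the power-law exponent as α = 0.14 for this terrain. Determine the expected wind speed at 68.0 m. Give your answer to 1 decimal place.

42.1 knots

Power-law profile: V₂ = V₁ · (z₂/z₁)^α
V₂ = 28.9 × (68.0/4.6)^0.14 = 28.9 × (14.7826)^0.14
    = 28.9 × 1.4580 = 42.1369 knots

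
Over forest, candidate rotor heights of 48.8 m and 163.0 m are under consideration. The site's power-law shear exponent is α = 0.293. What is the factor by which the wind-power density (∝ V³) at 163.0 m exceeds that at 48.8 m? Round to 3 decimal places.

2.887

Speed ratio: V_B/V_A = (z_B/z_A)^α = (163.0/48.8)^0.293 = (3.3402)^0.293 = 1.42385
Power-density ratio: P_B/P_A = (V_B/V_A)³ = (1.42385)³ = 2.88664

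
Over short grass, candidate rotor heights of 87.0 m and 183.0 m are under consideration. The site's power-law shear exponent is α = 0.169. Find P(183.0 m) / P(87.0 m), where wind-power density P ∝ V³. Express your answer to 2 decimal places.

Speed ratio: V_B/V_A = (z_B/z_A)^α = (183.0/87.0)^0.169 = (2.1034)^0.169 = 1.13390
Power-density ratio: P_B/P_A = (V_B/V_A)³ = (1.13390)³ = 1.45790

1.46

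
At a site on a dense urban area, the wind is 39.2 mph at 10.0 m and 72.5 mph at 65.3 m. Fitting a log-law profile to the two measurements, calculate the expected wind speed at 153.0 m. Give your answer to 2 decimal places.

Log law: V ∝ ln(z/z₀). From the pair, with r = V₁/V₂ = 0.54069,
ln z₀ = (ln z₁ − r·ln z₂)/(1 − r) = (2.3026 − 0.54069×4.1790)/0.45931 = 0.0937 → z₀ = 1.098 m
V₃ = V₁ · ln(z₃/z₀)/ln(z₁/z₀) = 39.2 × 4.9367/2.2089 = 87.6103 mph

87.61 mph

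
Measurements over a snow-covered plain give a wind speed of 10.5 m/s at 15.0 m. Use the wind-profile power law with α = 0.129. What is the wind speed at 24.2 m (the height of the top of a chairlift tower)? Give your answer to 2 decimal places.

Power-law profile: V₂ = V₁ · (z₂/z₁)^α
V₂ = 10.5 × (24.2/15.0)^0.129 = 10.5 × (1.6133)^0.129
    = 10.5 × 1.0636 = 11.1683 m/s

11.17 m/s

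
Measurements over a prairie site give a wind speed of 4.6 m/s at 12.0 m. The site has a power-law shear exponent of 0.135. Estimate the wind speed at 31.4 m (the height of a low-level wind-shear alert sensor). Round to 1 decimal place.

Power-law profile: V₂ = V₁ · (z₂/z₁)^α
V₂ = 4.6 × (31.4/12.0)^0.135 = 4.6 × (2.6167)^0.135
    = 4.6 × 1.1387 = 5.2379 m/s

5.2 m/s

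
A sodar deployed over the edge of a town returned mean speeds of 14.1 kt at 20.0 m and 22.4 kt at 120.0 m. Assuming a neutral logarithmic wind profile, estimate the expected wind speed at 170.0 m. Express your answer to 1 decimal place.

24.0 kt

Log law: V ∝ ln(z/z₀). From the pair, with r = V₁/V₂ = 0.62946,
ln z₀ = (ln z₁ − r·ln z₂)/(1 − r) = (2.9957 − 0.62946×4.7875)/0.37054 = -0.0481 → z₀ = 0.9530 m
V₃ = V₁ · ln(z₃/z₀)/ln(z₁/z₀) = 14.1 × 5.1839/3.0438 = 24.0135 kt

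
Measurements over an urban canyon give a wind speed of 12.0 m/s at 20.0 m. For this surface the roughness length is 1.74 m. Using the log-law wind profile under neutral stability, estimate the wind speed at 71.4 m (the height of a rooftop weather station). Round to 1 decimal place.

Log law: V(z) ∝ ln(z/z₀), so V₂/V₁ = ln(z₂/z₀) / ln(z₁/z₀).
ln(71.4/1.74) = 3.7144, ln(20.0/1.74) = 2.4418
V₂ = 12.0 × 3.7144/2.4418 = 12.0 × 1.5211 = 18.2538 m/s

18.3 m/s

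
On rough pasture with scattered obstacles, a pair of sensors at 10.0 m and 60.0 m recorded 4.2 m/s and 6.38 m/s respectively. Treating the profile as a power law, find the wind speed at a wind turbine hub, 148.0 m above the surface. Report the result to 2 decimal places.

First find α: α = ln(V₂/V₁)/ln(z₂/z₁) = ln(6.38/4.2)/ln(60.0/10.0) = 0.41808/1.79176 = 0.2333
Extrapolate from 60.0 m to 148.0 m: V₃ = 6.38 × (148.0/60.0)^0.2333 = 6.38 × 1.2345 = 7.8762 m/s

7.88 m/s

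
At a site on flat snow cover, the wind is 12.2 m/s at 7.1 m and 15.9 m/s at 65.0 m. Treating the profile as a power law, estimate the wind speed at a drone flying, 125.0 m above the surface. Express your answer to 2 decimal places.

First find α: α = ln(V₂/V₁)/ln(z₂/z₁) = ln(15.9/12.2)/ln(65.0/7.1) = 0.26488/2.21429 = 0.1196
Extrapolate from 65.0 m to 125.0 m: V₃ = 15.9 × (125.0/65.0)^0.1196 = 15.9 × 1.0814 = 17.1937 m/s

17.19 m/s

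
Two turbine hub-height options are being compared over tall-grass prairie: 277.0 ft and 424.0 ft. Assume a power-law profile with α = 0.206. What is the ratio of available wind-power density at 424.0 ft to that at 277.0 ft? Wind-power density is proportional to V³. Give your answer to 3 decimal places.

1.301

Speed ratio: V_B/V_A = (z_B/z_A)^α = (424.0/277.0)^0.206 = (1.5307)^0.206 = 1.09166
Power-density ratio: P_B/P_A = (V_B/V_A)³ = (1.09166)³ = 1.30095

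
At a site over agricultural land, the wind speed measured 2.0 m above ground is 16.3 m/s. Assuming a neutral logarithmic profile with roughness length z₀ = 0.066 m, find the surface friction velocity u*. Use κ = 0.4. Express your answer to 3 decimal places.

u* ≈ 1.911 m/s

Log law: V(z) = (u*/κ) · ln(z/z₀) ⇒ u* = κ · V / ln(z/z₀)
u* = 0.4 × 16.3 / ln(2.0/0.066) = 0.4 × 16.3 / 3.4112
   = 6.5200 / 3.4112 = 1.9113 m/s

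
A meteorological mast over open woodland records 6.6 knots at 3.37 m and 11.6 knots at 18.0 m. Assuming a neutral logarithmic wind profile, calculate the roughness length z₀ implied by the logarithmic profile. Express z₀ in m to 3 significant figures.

Log law: V(z) ∝ ln(z/z₀). With r = V₁/V₂ = 6.6/11.6 = 0.56897,
r · ln(z₂/z₀) = ln(z₁/z₀) ⇒ ln z₀ = (ln z₁ − r·ln z₂)/(1 − r)
ln z₀ = (1.21491 − 0.56897×2.89037) / 0.43103 = -0.9967
z₀ = exp(-0.9967) = 0.3691 m

z₀ ≈ 0.369 m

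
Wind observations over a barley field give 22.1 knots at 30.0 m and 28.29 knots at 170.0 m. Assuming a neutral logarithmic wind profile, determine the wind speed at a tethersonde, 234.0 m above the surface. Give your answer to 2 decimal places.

29.43 knots

Log law: V ∝ ln(z/z₀). From the pair, with r = V₁/V₂ = 0.78119,
ln z₀ = (ln z₁ − r·ln z₂)/(1 − r) = (3.4012 − 0.78119×5.1358)/0.21881 = -2.7918 → z₀ = 0.06131 m
V₃ = V₁ · ln(z₃/z₀)/ln(z₁/z₀) = 22.1 × 8.2471/6.1930 = 29.4302 knots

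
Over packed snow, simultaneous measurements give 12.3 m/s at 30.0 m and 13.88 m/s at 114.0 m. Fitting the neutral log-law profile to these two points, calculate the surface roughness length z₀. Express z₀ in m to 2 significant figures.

z₀ ≈ 0.00092 m

Log law: V(z) ∝ ln(z/z₀). With r = V₁/V₂ = 12.3/13.88 = 0.88617,
r · ln(z₂/z₀) = ln(z₁/z₀) ⇒ ln z₀ = (ln z₁ − r·ln z₂)/(1 − r)
ln z₀ = (3.40120 − 0.88617×4.73620) / 0.11383 = -6.9915
z₀ = exp(-6.9915) = 0.0009196 m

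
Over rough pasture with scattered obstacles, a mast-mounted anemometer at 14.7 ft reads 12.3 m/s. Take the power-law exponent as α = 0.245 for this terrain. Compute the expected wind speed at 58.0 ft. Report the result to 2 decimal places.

17.22 m/s

Power-law profile: V₂ = V₁ · (z₂/z₁)^α
V₂ = 12.3 × (58.0/14.7)^0.245 = 12.3 × (3.9456)^0.245
    = 12.3 × 1.3997 = 17.2168 m/s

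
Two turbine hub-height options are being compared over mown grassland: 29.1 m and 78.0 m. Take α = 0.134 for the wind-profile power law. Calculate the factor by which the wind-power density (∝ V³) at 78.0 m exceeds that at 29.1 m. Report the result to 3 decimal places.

Speed ratio: V_B/V_A = (z_B/z_A)^α = (78.0/29.1)^0.134 = (2.6804)^0.134 = 1.14125
Power-density ratio: P_B/P_A = (V_B/V_A)³ = (1.14125)³ = 1.48640

1.486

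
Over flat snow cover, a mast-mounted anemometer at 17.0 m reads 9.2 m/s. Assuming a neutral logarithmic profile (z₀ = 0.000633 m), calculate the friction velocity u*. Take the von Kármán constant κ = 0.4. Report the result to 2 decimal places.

u* ≈ 0.36 m/s

Log law: V(z) = (u*/κ) · ln(z/z₀) ⇒ u* = κ · V / ln(z/z₀)
u* = 0.4 × 9.2 / ln(17.0/0.000633) = 0.4 × 9.2 / 10.1983
   = 3.6800 / 10.1983 = 0.3608 m/s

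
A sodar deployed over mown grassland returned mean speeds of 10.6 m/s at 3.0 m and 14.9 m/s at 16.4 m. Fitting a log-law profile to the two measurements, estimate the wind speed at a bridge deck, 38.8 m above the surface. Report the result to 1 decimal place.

Log law: V ∝ ln(z/z₀). From the pair, with r = V₁/V₂ = 0.71141,
ln z₀ = (ln z₁ − r·ln z₂)/(1 − r) = (1.0986 − 0.71141×2.7973)/0.28859 = -3.0888 → z₀ = 0.04556 m
V₃ = V₁ · ln(z₃/z₀)/ln(z₁/z₀) = 10.6 × 6.7472/4.1874 = 17.0799 m/s

17.1 m/s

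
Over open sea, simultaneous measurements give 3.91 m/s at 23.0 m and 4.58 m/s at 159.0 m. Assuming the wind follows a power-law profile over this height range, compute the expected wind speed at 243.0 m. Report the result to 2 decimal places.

4.74 m/s

First find α: α = ln(V₂/V₁)/ln(z₂/z₁) = ln(4.58/3.91)/ln(159.0/23.0) = 0.15816/1.93341 = 0.0818
Extrapolate from 159.0 m to 243.0 m: V₃ = 4.58 × (243.0/159.0)^0.0818 = 4.58 × 1.0353 = 4.7417 m/s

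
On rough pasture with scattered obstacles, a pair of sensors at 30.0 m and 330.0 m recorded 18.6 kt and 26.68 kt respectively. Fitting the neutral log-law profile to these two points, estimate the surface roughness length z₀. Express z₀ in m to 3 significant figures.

Log law: V(z) ∝ ln(z/z₀). With r = V₁/V₂ = 18.6/26.68 = 0.69715,
r · ln(z₂/z₀) = ln(z₁/z₀) ⇒ ln z₀ = (ln z₁ − r·ln z₂)/(1 − r)
ln z₀ = (3.40120 − 0.69715×5.79909) / 0.30285 = -2.1187
z₀ = exp(-2.1187) = 0.1202 m

z₀ ≈ 0.120 m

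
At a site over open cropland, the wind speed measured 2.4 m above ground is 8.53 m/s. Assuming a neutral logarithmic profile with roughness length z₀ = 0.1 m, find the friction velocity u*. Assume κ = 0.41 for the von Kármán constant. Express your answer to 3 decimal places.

u* ≈ 1.100 m/s

Log law: V(z) = (u*/κ) · ln(z/z₀) ⇒ u* = κ · V / ln(z/z₀)
u* = 0.41 × 8.53 / ln(2.4/0.1) = 0.41 × 8.53 / 3.1781
   = 3.4973 / 3.1781 = 1.1005 m/s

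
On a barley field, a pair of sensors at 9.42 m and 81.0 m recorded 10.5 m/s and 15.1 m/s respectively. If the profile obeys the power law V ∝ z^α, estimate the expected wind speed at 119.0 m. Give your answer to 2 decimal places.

16.11 m/s

First find α: α = ln(V₂/V₁)/ln(z₂/z₁) = ln(15.1/10.5)/ln(81.0/9.42) = 0.36332/2.15161 = 0.1689
Extrapolate from 81.0 m to 119.0 m: V₃ = 15.1 × (119.0/81.0)^0.1689 = 15.1 × 1.0671 = 16.1134 m/s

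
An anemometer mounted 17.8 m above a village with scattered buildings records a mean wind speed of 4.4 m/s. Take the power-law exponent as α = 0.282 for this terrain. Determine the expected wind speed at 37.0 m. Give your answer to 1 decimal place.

Power-law profile: V₂ = V₁ · (z₂/z₁)^α
V₂ = 4.4 × (37.0/17.8)^0.282 = 4.4 × (2.0787)^0.282
    = 4.4 × 1.2292 = 5.4084 m/s

5.4 m/s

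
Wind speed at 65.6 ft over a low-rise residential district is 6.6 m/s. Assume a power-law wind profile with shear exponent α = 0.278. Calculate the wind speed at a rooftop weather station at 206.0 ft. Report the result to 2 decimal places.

9.07 m/s

Power-law profile: V₂ = V₁ · (z₂/z₁)^α
V₂ = 6.6 × (206.0/65.6)^0.278 = 6.6 × (3.1402)^0.278
    = 6.6 × 1.3745 = 9.0719 m/s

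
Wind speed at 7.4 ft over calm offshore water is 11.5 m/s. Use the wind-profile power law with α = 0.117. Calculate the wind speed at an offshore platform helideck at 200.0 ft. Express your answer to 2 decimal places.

Power-law profile: V₂ = V₁ · (z₂/z₁)^α
V₂ = 11.5 × (200.0/7.4)^0.117 = 11.5 × (27.0270)^0.117
    = 11.5 × 1.4707 = 16.9129 m/s

16.91 m/s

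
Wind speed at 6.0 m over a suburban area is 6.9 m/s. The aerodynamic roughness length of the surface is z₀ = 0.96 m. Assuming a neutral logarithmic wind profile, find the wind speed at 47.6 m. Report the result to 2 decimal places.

14.70 m/s

Log law: V(z) ∝ ln(z/z₀), so V₂/V₁ = ln(z₂/z₀) / ln(z₁/z₀).
ln(47.6/0.96) = 3.9037, ln(6.0/0.96) = 1.8326
V₂ = 6.9 × 3.9037/1.8326 = 6.9 × 2.1301 = 14.6980 m/s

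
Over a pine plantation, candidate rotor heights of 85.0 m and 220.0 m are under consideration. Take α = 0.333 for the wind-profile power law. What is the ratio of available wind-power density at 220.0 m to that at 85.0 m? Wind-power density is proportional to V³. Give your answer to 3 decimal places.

2.586

Speed ratio: V_B/V_A = (z_B/z_A)^α = (220.0/85.0)^0.333 = (2.5882)^0.333 = 1.37256
Power-density ratio: P_B/P_A = (V_B/V_A)³ = (1.37256)³ = 2.58578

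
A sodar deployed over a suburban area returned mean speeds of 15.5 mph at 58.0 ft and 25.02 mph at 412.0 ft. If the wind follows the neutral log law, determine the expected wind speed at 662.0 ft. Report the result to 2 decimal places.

27.32 mph

Log law: V ∝ ln(z/z₀). From the pair, with r = V₁/V₂ = 0.61950,
ln z₀ = (ln z₁ − r·ln z₂)/(1 − r) = (4.0604 − 0.61950×6.0210)/0.38050 = 0.8683 → z₀ = 2.383 ft
V₃ = V₁ · ln(z₃/z₀)/ln(z₁/z₀) = 15.5 × 5.6269/3.1921 = 27.3228 mph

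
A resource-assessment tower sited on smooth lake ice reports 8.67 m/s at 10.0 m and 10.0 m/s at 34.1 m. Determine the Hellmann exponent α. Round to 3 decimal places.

α ≈ 0.116

Power law: V₂/V₁ = (z₂/z₁)^α ⇒ α = ln(V₂/V₁) / ln(z₂/z₁)
α = ln(10.0/8.67) / ln(34.1/10.0) = ln(1.1534) / ln(3.4100)
  = 0.14272 / 1.22671 = 0.11634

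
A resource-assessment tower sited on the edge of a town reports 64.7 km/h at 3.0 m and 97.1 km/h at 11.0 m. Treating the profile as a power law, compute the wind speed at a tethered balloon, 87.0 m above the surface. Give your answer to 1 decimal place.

185.3 km/h

First find α: α = ln(V₂/V₁)/ln(z₂/z₁) = ln(97.1/64.7)/ln(11.0/3.0) = 0.40598/1.29928 = 0.3125
Extrapolate from 11.0 m to 87.0 m: V₃ = 97.1 × (87.0/11.0)^0.3125 = 97.1 × 1.9082 = 185.2901 km/h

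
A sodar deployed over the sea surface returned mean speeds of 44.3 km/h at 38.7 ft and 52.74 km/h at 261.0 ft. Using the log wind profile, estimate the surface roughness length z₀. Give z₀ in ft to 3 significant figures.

Log law: V(z) ∝ ln(z/z₀). With r = V₁/V₂ = 44.3/52.74 = 0.83997,
r · ln(z₂/z₀) = ln(z₁/z₀) ⇒ ln z₀ = (ln z₁ − r·ln z₂)/(1 − r)
ln z₀ = (3.65584 − 0.83997×5.56452) / 0.16003 = -6.3625
z₀ = exp(-6.3625) = 0.001725 ft

z₀ ≈ 0.00173 ft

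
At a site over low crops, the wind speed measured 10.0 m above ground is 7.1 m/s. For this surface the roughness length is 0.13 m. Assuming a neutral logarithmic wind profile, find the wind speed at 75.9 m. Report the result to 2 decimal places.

10.41 m/s

Log law: V(z) ∝ ln(z/z₀), so V₂/V₁ = ln(z₂/z₀) / ln(z₁/z₀).
ln(75.9/0.13) = 6.3696, ln(10.0/0.13) = 4.3428
V₂ = 7.1 × 6.3696/4.3428 = 7.1 × 1.4667 = 10.4136 m/s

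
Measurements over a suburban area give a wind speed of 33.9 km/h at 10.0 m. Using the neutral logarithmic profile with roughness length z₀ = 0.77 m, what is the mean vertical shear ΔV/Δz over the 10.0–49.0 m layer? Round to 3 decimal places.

0.539 km/h/m

Log law: V₂ = V₁ · ln(z₂/z₀)/ln(z₁/z₀) = 33.9 × 4.1532/2.5639 = 54.9125 km/h
ΔV/Δz = (54.9125 − 33.9)/(49.0 − 10.0) = 21.0125/39.0000 = 0.53878 km/h/m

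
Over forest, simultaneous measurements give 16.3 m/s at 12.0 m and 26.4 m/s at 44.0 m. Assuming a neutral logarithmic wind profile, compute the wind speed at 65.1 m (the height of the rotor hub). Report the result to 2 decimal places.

29.45 m/s

Log law: V ∝ ln(z/z₀). From the pair, with r = V₁/V₂ = 0.61742,
ln z₀ = (ln z₁ − r·ln z₂)/(1 − r) = (2.4849 − 0.61742×3.7842)/0.38258 = 0.3880 → z₀ = 1.474 m
V₃ = V₁ · ln(z₃/z₀)/ln(z₁/z₀) = 16.3 × 3.7879/2.0969 = 29.4452 m/s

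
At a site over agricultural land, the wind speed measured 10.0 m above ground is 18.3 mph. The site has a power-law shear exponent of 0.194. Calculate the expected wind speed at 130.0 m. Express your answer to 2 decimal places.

30.10 mph

Power-law profile: V₂ = V₁ · (z₂/z₁)^α
V₂ = 18.3 × (130.0/10.0)^0.194 = 18.3 × (13.0000)^0.194
    = 18.3 × 1.6448 = 30.0993 mph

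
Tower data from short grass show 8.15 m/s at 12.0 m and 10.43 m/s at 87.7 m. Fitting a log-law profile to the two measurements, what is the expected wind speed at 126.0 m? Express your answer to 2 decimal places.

10.85 m/s

Log law: V ∝ ln(z/z₀). From the pair, with r = V₁/V₂ = 0.78140,
ln z₀ = (ln z₁ − r·ln z₂)/(1 − r) = (2.4849 − 0.78140×4.4739)/0.21860 = -4.6250 → z₀ = 0.009804 m
V₃ = V₁ · ln(z₃/z₀)/ln(z₁/z₀) = 8.15 × 9.4612/7.1099 = 10.8454 m/s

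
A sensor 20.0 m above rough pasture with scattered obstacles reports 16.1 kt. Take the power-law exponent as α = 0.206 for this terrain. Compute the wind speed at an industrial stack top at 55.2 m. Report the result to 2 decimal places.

Power-law profile: V₂ = V₁ · (z₂/z₁)^α
V₂ = 16.1 × (55.2/20.0)^0.206 = 16.1 × (2.7600)^0.206
    = 16.1 × 1.2326 = 19.8451 kt

19.85 kt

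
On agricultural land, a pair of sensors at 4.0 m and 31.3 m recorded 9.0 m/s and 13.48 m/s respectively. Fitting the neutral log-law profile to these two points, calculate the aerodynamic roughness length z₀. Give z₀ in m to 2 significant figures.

Log law: V(z) ∝ ln(z/z₀). With r = V₁/V₂ = 9.0/13.48 = 0.66766,
r · ln(z₂/z₀) = ln(z₁/z₀) ⇒ ln z₀ = (ln z₁ − r·ln z₂)/(1 − r)
ln z₀ = (1.38629 − 0.66766×3.44362) / 0.33234 = -2.7467
z₀ = exp(-2.7467) = 0.06414 m

z₀ ≈ 0.064 m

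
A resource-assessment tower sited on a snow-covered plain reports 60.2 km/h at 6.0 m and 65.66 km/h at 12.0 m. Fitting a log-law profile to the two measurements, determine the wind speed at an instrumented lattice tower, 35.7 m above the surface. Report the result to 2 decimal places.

Log law: V ∝ ln(z/z₀). From the pair, with r = V₁/V₂ = 0.91684,
ln z₀ = (ln z₁ − r·ln z₂)/(1 − r) = (1.7918 − 0.91684×2.4849)/0.08316 = -5.8506 → z₀ = 0.002878 m
V₃ = V₁ · ln(z₃/z₀)/ln(z₁/z₀) = 60.2 × 9.4258/7.6424 = 74.2480 km/h

74.25 km/h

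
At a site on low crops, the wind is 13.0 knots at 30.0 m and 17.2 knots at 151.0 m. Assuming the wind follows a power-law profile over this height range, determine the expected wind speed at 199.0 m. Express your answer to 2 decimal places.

First find α: α = ln(V₂/V₁)/ln(z₂/z₁) = ln(17.2/13.0)/ln(151.0/30.0) = 0.27996/1.61608 = 0.1732
Extrapolate from 151.0 m to 199.0 m: V₃ = 17.2 × (199.0/151.0)^0.1732 = 17.2 × 1.0490 = 18.0424 knots

18.04 knots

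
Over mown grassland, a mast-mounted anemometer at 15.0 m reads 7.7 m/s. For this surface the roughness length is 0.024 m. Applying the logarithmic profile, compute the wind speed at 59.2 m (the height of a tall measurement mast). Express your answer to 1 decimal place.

9.3 m/s

Log law: V(z) ∝ ln(z/z₀), so V₂/V₁ = ln(z₂/z₀) / ln(z₁/z₀).
ln(59.2/0.024) = 7.8106, ln(15.0/0.024) = 6.4378
V₂ = 7.7 × 7.8106/6.4378 = 7.7 × 1.2133 = 9.3420 m/s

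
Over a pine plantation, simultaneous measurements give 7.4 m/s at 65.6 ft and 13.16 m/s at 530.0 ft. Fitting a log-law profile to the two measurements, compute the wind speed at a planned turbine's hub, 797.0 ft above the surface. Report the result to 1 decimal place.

Log law: V ∝ ln(z/z₀). From the pair, with r = V₁/V₂ = 0.56231,
ln z₀ = (ln z₁ − r·ln z₂)/(1 − r) = (4.1836 − 0.56231×6.2729)/0.43769 = 1.4994 → z₀ = 4.479 ft
V₃ = V₁ · ln(z₃/z₀)/ln(z₁/z₀) = 7.4 × 5.1815/2.6842 = 14.2848 m/s

14.3 m/s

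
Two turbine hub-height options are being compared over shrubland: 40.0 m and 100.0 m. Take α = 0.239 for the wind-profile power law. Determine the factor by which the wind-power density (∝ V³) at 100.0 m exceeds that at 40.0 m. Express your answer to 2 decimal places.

Speed ratio: V_B/V_A = (z_B/z_A)^α = (100.0/40.0)^0.239 = (2.5000)^0.239 = 1.24482
Power-density ratio: P_B/P_A = (V_B/V_A)³ = (1.24482)³ = 1.92896

1.93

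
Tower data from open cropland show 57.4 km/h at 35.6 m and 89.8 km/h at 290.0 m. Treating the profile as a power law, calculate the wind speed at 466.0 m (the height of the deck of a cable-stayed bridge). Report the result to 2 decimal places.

99.36 km/h

First find α: α = ln(V₂/V₁)/ln(z₂/z₁) = ln(89.8/57.4)/ln(290.0/35.6) = 0.44754/2.09754 = 0.2134
Extrapolate from 290.0 m to 466.0 m: V₃ = 89.8 × (466.0/290.0)^0.2134 = 89.8 × 1.1065 = 99.3635 km/h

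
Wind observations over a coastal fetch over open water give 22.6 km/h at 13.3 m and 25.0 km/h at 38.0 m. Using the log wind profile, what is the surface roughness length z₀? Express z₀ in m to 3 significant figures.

Log law: V(z) ∝ ln(z/z₀). With r = V₁/V₂ = 22.6/25.0 = 0.90400,
r · ln(z₂/z₀) = ln(z₁/z₀) ⇒ ln z₀ = (ln z₁ − r·ln z₂)/(1 − r)
ln z₀ = (2.58776 − 0.90400×3.63759) / 0.09600 = -7.2981
z₀ = exp(-7.2981) = 0.0006768 m

z₀ ≈ 0.000677 m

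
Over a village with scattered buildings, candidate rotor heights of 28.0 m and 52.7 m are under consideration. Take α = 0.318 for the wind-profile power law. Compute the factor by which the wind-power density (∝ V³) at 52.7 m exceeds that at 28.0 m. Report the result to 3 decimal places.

1.828

Speed ratio: V_B/V_A = (z_B/z_A)^α = (52.7/28.0)^0.318 = (1.8821)^0.318 = 1.22276
Power-density ratio: P_B/P_A = (V_B/V_A)³ = (1.22276)³ = 1.82818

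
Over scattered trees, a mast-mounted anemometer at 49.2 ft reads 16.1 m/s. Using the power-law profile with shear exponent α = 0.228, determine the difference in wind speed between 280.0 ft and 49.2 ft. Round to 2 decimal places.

Power law: V₂ = V₁ · (z₂/z₁)^α = 16.1 × (5.6911)^0.228 = 23.9337 m/s
ΔV = 23.9337 − 16.1 = 7.8337 m/s

7.83 m/s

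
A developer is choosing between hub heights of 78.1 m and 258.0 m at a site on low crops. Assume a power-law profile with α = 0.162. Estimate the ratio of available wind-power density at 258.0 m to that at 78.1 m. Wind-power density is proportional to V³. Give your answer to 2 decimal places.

1.79

Speed ratio: V_B/V_A = (z_B/z_A)^α = (258.0/78.1)^0.162 = (3.3035)^0.162 = 1.21359
Power-density ratio: P_B/P_A = (V_B/V_A)³ = (1.21359)³ = 1.78739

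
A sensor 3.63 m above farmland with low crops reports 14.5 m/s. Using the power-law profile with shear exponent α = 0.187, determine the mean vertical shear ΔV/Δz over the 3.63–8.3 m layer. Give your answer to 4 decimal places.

Power law: V₂ = V₁ · (z₂/z₁)^α = 14.5 × (2.2865)^0.187 = 16.9252 m/s
ΔV/Δz = (16.9252 − 14.5)/(8.3 − 3.63) = 2.4252/4.6700 = 0.51931 m/s/m

0.5193 m/s/m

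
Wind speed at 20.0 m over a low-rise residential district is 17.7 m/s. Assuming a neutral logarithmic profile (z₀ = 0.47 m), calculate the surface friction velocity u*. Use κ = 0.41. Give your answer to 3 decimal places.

Log law: V(z) = (u*/κ) · ln(z/z₀) ⇒ u* = κ · V / ln(z/z₀)
u* = 0.41 × 17.7 / ln(20.0/0.47) = 0.41 × 17.7 / 3.7508
   = 7.2570 / 3.7508 = 1.9348 m/s

u* ≈ 1.935 m/s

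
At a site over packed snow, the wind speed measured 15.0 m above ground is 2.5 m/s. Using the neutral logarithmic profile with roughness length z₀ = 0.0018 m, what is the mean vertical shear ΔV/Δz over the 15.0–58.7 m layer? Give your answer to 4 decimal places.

Log law: V₂ = V₁ · ln(z₂/z₀)/ln(z₁/z₀) = 2.5 × 10.3924/9.0280 = 2.8778 m/s
ΔV/Δz = (2.8778 − 2.5)/(58.7 − 15.0) = 0.3778/43.7000 = 0.00865 m/s/m

0.0086 m/s/m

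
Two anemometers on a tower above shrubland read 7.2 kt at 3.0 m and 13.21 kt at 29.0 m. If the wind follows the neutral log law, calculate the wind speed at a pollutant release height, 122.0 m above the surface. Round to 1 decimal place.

Log law: V ∝ ln(z/z₀). From the pair, with r = V₁/V₂ = 0.54504,
ln z₀ = (ln z₁ − r·ln z₂)/(1 − r) = (1.0986 − 0.54504×3.3673)/0.45496 = -1.6193 → z₀ = 0.1980 m
V₃ = V₁ · ln(z₃/z₀)/ln(z₁/z₀) = 7.2 × 6.4233/2.7179 = 17.0160 kt

17.0 kt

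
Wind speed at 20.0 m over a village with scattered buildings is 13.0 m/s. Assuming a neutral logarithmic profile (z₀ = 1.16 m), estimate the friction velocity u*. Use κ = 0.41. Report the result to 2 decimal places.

Log law: V(z) = (u*/κ) · ln(z/z₀) ⇒ u* = κ · V / ln(z/z₀)
u* = 0.41 × 13.0 / ln(20.0/1.16) = 0.41 × 13.0 / 2.8473
   = 5.3300 / 2.8473 = 1.8719 m/s

u* ≈ 1.87 m/s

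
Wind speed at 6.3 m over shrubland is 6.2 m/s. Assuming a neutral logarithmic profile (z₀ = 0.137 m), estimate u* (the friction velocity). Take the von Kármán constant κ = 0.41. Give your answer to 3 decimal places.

u* ≈ 0.664 m/s

Log law: V(z) = (u*/κ) · ln(z/z₀) ⇒ u* = κ · V / ln(z/z₀)
u* = 0.41 × 6.2 / ln(6.3/0.137) = 0.41 × 6.2 / 3.8283
   = 2.5420 / 3.8283 = 0.6640 m/s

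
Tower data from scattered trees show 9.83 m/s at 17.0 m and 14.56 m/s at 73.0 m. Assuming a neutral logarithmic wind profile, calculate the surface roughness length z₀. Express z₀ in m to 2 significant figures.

z₀ ≈ 0.82 m

Log law: V(z) ∝ ln(z/z₀). With r = V₁/V₂ = 9.83/14.56 = 0.67514,
r · ln(z₂/z₀) = ln(z₁/z₀) ⇒ ln z₀ = (ln z₁ − r·ln z₂)/(1 − r)
ln z₀ = (2.83321 − 0.67514×4.29046) / 0.32486 = -0.1953
z₀ = exp(-0.1953) = 0.8226 m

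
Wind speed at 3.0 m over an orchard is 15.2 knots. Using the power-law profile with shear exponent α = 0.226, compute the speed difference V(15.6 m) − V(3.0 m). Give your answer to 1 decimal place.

6.9 knots

Power law: V₂ = V₁ · (z₂/z₁)^α = 15.2 × (5.2000)^0.226 = 22.0628 knots
ΔV = 22.0628 − 15.2 = 6.8628 knots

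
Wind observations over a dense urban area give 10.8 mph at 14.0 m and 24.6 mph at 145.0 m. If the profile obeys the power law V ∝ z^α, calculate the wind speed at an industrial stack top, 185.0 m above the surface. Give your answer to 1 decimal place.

26.8 mph

First find α: α = ln(V₂/V₁)/ln(z₂/z₁) = ln(24.6/10.8)/ln(145.0/14.0) = 0.82320/2.33768 = 0.3521
Extrapolate from 145.0 m to 185.0 m: V₃ = 24.6 × (185.0/145.0)^0.3521 = 24.6 × 1.0896 = 26.8036 mph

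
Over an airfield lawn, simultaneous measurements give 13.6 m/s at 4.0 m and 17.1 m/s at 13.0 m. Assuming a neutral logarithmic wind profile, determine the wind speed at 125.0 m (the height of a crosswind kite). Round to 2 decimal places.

Log law: V ∝ ln(z/z₀). From the pair, with r = V₁/V₂ = 0.79532,
ln z₀ = (ln z₁ − r·ln z₂)/(1 − r) = (1.3863 − 0.79532×2.5649)/0.20468 = -3.1936 → z₀ = 0.04102 m
V₃ = V₁ · ln(z₃/z₀)/ln(z₁/z₀) = 13.6 × 8.0219/4.5799 = 23.8210 m/s

23.82 m/s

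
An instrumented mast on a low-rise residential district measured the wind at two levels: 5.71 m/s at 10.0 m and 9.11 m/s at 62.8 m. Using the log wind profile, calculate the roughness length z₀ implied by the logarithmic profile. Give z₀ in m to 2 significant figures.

z₀ ≈ 0.46 m

Log law: V(z) ∝ ln(z/z₀). With r = V₁/V₂ = 5.71/9.11 = 0.62678,
r · ln(z₂/z₀) = ln(z₁/z₀) ⇒ ln z₀ = (ln z₁ − r·ln z₂)/(1 − r)
ln z₀ = (2.30259 − 0.62678×4.13996) / 0.37322 = -0.7831
z₀ = exp(-0.7831) = 0.4570 m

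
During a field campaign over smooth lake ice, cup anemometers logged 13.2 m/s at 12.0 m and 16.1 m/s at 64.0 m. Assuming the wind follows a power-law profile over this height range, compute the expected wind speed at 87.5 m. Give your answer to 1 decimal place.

16.7 m/s

First find α: α = ln(V₂/V₁)/ln(z₂/z₁) = ln(16.1/13.2)/ln(64.0/12.0) = 0.19860/1.67398 = 0.1186
Extrapolate from 64.0 m to 87.5 m: V₃ = 16.1 × (87.5/64.0)^0.1186 = 16.1 × 1.0378 = 16.7086 m/s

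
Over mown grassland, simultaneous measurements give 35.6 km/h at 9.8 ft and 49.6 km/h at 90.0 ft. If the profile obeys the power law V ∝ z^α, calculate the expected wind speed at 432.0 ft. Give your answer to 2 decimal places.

First find α: α = ln(V₂/V₁)/ln(z₂/z₁) = ln(49.6/35.6)/ln(90.0/9.8) = 0.33165/2.21743 = 0.1496
Extrapolate from 90.0 ft to 432.0 ft: V₃ = 49.6 × (432.0/90.0)^0.1496 = 49.6 × 1.2644 = 62.7148 km/h

62.71 km/h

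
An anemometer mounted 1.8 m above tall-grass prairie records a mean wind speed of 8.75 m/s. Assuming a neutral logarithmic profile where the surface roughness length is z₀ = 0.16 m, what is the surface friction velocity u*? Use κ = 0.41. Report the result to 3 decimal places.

u* ≈ 1.482 m/s

Log law: V(z) = (u*/κ) · ln(z/z₀) ⇒ u* = κ · V / ln(z/z₀)
u* = 0.41 × 8.75 / ln(1.8/0.16) = 0.41 × 8.75 / 2.4204
   = 3.5875 / 2.4204 = 1.4822 m/s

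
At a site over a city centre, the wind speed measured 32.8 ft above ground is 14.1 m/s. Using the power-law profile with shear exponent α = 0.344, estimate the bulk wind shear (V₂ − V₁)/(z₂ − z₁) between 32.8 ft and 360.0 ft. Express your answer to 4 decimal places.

Power law: V₂ = V₁ · (z₂/z₁)^α = 14.1 × (10.9756)^0.344 = 32.1460 m/s
ΔV/Δz = (32.1460 − 14.1)/(360.0 − 32.8) = 18.0460/327.2000 = 0.05515 m/s/ft

0.0552 m/s/ft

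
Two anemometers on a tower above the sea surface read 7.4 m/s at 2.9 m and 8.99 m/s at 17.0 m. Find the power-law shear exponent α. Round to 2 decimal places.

α ≈ 0.11

Power law: V₂/V₁ = (z₂/z₁)^α ⇒ α = ln(V₂/V₁) / ln(z₂/z₁)
α = ln(8.99/7.4) / ln(17.0/2.9) = ln(1.2149) / ln(5.8621)
  = 0.19463 / 1.76850 = 0.11006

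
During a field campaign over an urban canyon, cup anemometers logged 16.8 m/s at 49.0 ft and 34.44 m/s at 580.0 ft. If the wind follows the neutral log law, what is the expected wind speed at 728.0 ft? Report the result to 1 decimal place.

36.1 m/s

Log law: V ∝ ln(z/z₀). From the pair, with r = V₁/V₂ = 0.48780,
ln z₀ = (ln z₁ − r·ln z₂)/(1 − r) = (3.8918 − 0.48780×6.3630)/0.51220 = 1.5383 → z₀ = 4.657 ft
V₃ = V₁ · ln(z₃/z₀)/ln(z₁/z₀) = 16.8 × 5.0520/2.3535 = 36.0623 m/s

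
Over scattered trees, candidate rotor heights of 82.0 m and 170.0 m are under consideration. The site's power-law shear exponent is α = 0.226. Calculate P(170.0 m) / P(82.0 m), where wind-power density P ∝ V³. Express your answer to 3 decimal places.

1.639

Speed ratio: V_B/V_A = (z_B/z_A)^α = (170.0/82.0)^0.226 = (2.0732)^0.226 = 1.17912
Power-density ratio: P_B/P_A = (V_B/V_A)³ = (1.17912)³ = 1.63938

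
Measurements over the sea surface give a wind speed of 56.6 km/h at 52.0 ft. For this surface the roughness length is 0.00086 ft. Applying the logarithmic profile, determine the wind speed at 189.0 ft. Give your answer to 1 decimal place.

63.2 km/h

Log law: V(z) ∝ ln(z/z₀), so V₂/V₁ = ln(z₂/z₀) / ln(z₁/z₀).
ln(189.0/0.00086) = 12.3003, ln(52.0/0.00086) = 11.0098
V₂ = 56.6 × 12.3003/11.0098 = 56.6 × 1.1172 = 63.2343 km/h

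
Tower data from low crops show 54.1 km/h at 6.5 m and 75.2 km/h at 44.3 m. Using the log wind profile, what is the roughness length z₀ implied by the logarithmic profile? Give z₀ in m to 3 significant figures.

z₀ ≈ 0.0474 m

Log law: V(z) ∝ ln(z/z₀). With r = V₁/V₂ = 54.1/75.2 = 0.71941,
r · ln(z₂/z₀) = ln(z₁/z₀) ⇒ ln z₀ = (ln z₁ − r·ln z₂)/(1 − r)
ln z₀ = (1.87180 − 0.71941×3.79098) / 0.28059 = -3.0489
z₀ = exp(-3.0489) = 0.04741 m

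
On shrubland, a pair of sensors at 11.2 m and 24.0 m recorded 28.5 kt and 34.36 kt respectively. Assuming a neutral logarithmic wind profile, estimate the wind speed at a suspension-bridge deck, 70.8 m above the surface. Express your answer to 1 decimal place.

Log law: V ∝ ln(z/z₀). From the pair, with r = V₁/V₂ = 0.82945,
ln z₀ = (ln z₁ − r·ln z₂)/(1 − r) = (2.4159 − 0.82945×3.1781)/0.17055 = -1.2907 → z₀ = 0.2751 m
V₃ = V₁ · ln(z₃/z₀)/ln(z₁/z₀) = 28.5 × 5.5506/3.7067 = 42.6779 kt

42.7 kt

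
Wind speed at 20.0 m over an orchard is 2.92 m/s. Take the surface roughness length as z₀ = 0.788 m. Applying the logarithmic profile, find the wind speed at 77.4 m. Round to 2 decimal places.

Log law: V(z) ∝ ln(z/z₀), so V₂/V₁ = ln(z₂/z₀) / ln(z₁/z₀).
ln(77.4/0.788) = 4.5872, ln(20.0/0.788) = 3.2340
V₂ = 2.92 × 4.5872/3.2340 = 2.92 × 1.4184 = 4.1419 m/s

4.14 m/s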